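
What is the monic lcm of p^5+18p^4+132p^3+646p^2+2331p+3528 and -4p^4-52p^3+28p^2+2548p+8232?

p^7+17p^6+72p^5-242p^4-3859p^3-25935p^2-101430p-148176

Repeated division with remainder:
  p^5+18p^4+132p^3+646p^2+2331p+3528 = (-(1/4)p-5/4)(-4p^4-52p^3+28p^2+2548p+8232) + (74p^3+1318p^2+7574p+13818)
  -4p^4-52p^3+28p^2+2548p+8232 = (-(2/37)p+356/1369)(74p^3+1318p^2+7574p+13818) + ((129600/1369)p^2+(1814400/1369)p+6350400/1369)
  74p^3+1318p^2+7574p+13818 = ((50653/64800)p+64343/21600)((129600/1369)p^2+(1814400/1369)p+6350400/1369) + (0)
Last nonzero remainder: (129600/1369)p^2+(1814400/1369)p+6350400/1369. Dividing through by 129600/1369 gives the monic gcd p^2+14p+49.
Then lcm(f, g) = f·g / gcd(f, g); expanding and making the result monic gives the answer.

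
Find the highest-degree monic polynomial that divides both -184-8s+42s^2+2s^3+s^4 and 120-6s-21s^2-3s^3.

Repeated division with remainder:
  s^4+2s^3+42s^2-8s-184 = (-(1/3)s+5/3)(-3s^3-21s^2-6s+120) + (75s^2+42s-384)
  -3s^3-21s^2-6s+120 = (-(1/25)s-161/625)(75s^2+42s-384) + (-(6588/625)s+13176/625)
  75s^2+42s-384 = (-(15625/2196)s-10000/549)(-(6588/625)s+13176/625) + (0)
Last nonzero remainder: -(6588/625)s+13176/625. Dividing through by -6588/625 gives the monic gcd s-2.

-2+s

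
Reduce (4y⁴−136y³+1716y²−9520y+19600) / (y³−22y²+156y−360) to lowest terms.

(4y³−96y²+756y−1960)/(y²−12y+36)

Repeated division with remainder:
  4y⁴−136y³+1716y²−9520y+19600 = (4y−48)(y³−22y²+156y−360) + (36y²−592y+2320)
  y³−22y²+156y−360 = ((1/36)y−25/162)(36y²−592y+2320) + ((16/81)y−160/81)
  36y²−592y+2320 = ((729/4)y−2349/2)((16/81)y−160/81) + (0)
Last nonzero remainder: (16/81)y−160/81. Dividing through by 16/81 gives the monic gcd y−10.
Cancel y−10 from numerator and denominator to get the reduced form.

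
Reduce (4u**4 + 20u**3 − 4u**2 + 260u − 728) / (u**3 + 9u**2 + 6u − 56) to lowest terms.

Apply the Euclidean algorithm:
  4u**4 + 20u**3 − 4u**2 + 260u − 728 = (4u − 16)(u**3 + 9u**2 + 6u − 56) + (116u**2 + 580u − 1624)
  u**3 + 9u**2 + 6u − 56 = ((1/116)u + 1/29)(116u**2 + 580u − 1624) + (0)
Last nonzero remainder: 116u**2 + 580u − 1624. Dividing through by 116 gives the monic gcd u**2 + 5u − 14.
Cancel u**2 + 5u − 14 from numerator and denominator to get the reduced form.

(4u**2 + 52)/(u + 4)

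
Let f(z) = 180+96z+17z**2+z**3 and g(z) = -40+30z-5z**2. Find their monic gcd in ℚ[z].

1

Euclidean algorithm in ℚ[z]:
  z**3+17z**2+96z+180 = (-(1/5)z-23/5)(-5z**2+30z-40) + (226z-4)
  -5z**2+30z-40 = (-(5/226)z+1690/12769)(226z-4) + (-504000/12769)
  226z-4 = (-(1442897/252000)z+12769/126000)(-504000/12769) + (0)
The last nonzero remainder is the constant -504000/12769, so the polynomials are coprime and gcd = 1.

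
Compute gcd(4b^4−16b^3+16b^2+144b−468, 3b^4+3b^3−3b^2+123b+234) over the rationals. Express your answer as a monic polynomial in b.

Repeated division with remainder:
  4b^4−16b^3+16b^2+144b−468 = (4/3)(3b^4+3b^3−3b^2+123b+234) + (−20b^3+20b^2−20b−780)
  3b^4+3b^3−3b^2+123b+234 = (−(3/20)b−3/10)(−20b^3+20b^2−20b−780) + (0)
Last nonzero remainder: −20b^3+20b^2−20b−780. Dividing through by −20 gives the monic gcd b^3−b^2+b+39.

b^3−b^2+b+39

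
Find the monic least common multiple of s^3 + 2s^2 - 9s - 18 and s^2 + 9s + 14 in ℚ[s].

s^4 + 9s^3 + 5s^2 - 81s - 126

Repeated division with remainder:
  s^3 + 2s^2 - 9s - 18 = (s - 7)(s^2 + 9s + 14) + (40s + 80)
  s^2 + 9s + 14 = ((1/40)s + 7/40)(40s + 80) + (0)
Last nonzero remainder: 40s + 80. Dividing through by 40 gives the monic gcd s + 2.
Then lcm(f, g) = f·g / gcd(f, g); expanding and making the result monic gives the answer.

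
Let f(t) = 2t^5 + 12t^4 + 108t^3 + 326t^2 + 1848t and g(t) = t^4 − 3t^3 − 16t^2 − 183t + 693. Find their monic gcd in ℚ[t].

Euclidean algorithm in ℚ[t]:
  2t^5 + 12t^4 + 108t^3 + 326t^2 + 1848t = (2t + 18)(t^4 − 3t^3 − 16t^2 − 183t + 693) + (194t^3 + 980t^2 + 3756t − 12474)
  t^4 − 3t^3 − 16t^2 − 183t + 693 = ((1/194)t − 781/18818)(194t^3 + 980t^2 + 3756t − 12474) + ((49980/9409)t^2 + (349860/9409)t + 1649340/9409)
  194t^3 + 980t^2 + 3756t − 12474 = ((912673/24990)t − 84681/1190)((49980/9409)t^2 + (349860/9409)t + 1649340/9409) + (0)
Last nonzero remainder: (49980/9409)t^2 + (349860/9409)t + 1649340/9409. Dividing through by 49980/9409 gives the monic gcd t^2 + 7t + 33.

t^2 + 7t + 33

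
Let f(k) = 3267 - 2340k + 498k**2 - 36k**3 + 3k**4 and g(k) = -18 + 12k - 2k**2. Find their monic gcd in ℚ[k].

By polynomial division,
  3k**4 - 36k**3 + 498k**2 - 2340k + 3267 = (-(3/2)k**2 + 9k - 363/2)(-2k**2 + 12k - 18) + (0)
Last nonzero remainder: -2k**2 + 12k - 18. Dividing through by -2 gives the monic gcd k**2 - 6k + 9.

9 - 6k + k**2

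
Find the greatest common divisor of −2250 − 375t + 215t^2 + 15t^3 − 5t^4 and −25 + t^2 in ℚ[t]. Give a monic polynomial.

−25 + t^2

Euclidean algorithm in ℚ[t]:
  −5t^4 + 15t^3 + 215t^2 − 375t − 2250 = (−5t^2 + 15t + 90)(t^2 − 25) + (0)
The last nonzero remainder t^2 − 25 is already monic.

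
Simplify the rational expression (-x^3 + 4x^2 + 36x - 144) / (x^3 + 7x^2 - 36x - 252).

(-x + 4)/(x + 7)

Apply the Euclidean algorithm:
  -x^3 + 4x^2 + 36x - 144 = (-1)(x^3 + 7x^2 - 36x - 252) + (11x^2 - 396)
  x^3 + 7x^2 - 36x - 252 = ((1/11)x + 7/11)(11x^2 - 396) + (0)
Last nonzero remainder: 11x^2 - 396. Dividing through by 11 gives the monic gcd x^2 - 36.
Cancel x^2 - 36 from numerator and denominator to get the reduced form.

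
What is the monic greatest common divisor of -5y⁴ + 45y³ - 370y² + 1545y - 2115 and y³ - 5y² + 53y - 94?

y² - 3y + 47

Repeated division with remainder:
  -5y⁴ + 45y³ - 370y² + 1545y - 2115 = (-5y + 20)(y³ - 5y² + 53y - 94) + (-5y² + 15y - 235)
  y³ - 5y² + 53y - 94 = (-(1/5)y + 2/5)(-5y² + 15y - 235) + (0)
Last nonzero remainder: -5y² + 15y - 235. Dividing through by -5 gives the monic gcd y² - 3y + 47.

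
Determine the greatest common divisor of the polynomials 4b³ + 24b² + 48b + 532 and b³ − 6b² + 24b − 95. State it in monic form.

b² − b + 19

By polynomial division,
  4b³ + 24b² + 48b + 532 = (4)(b³ − 6b² + 24b − 95) + (48b² − 48b + 912)
  b³ − 6b² + 24b − 95 = ((1/48)b − 5/48)(48b² − 48b + 912) + (0)
Last nonzero remainder: 48b² − 48b + 912. Dividing through by 48 gives the monic gcd b² − b + 19.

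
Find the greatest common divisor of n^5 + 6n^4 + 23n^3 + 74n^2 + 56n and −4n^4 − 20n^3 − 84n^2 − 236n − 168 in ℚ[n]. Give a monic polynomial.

Euclidean algorithm in ℚ[n]:
  n^5 + 6n^4 + 23n^3 + 74n^2 + 56n = (−(1/4)n − 1/4)(−4n^4 − 20n^3 − 84n^2 − 236n − 168) + (−3n^3 − 6n^2 − 45n − 42)
  −4n^4 − 20n^3 − 84n^2 − 236n − 168 = ((4/3)n + 4)(−3n^3 − 6n^2 − 45n − 42) + (0)
Last nonzero remainder: −3n^3 − 6n^2 − 45n − 42. Dividing through by −3 gives the monic gcd n^3 + 2n^2 + 15n + 14.

n^3 + 2n^2 + 15n + 14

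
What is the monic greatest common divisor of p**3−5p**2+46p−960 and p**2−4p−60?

Repeated division with remainder:
  p**3−5p**2+46p−960 = (p−1)(p**2−4p−60) + (102p−1020)
  p**2−4p−60 = ((1/102)p+1/17)(102p−1020) + (0)
Last nonzero remainder: 102p−1020. Dividing through by 102 gives the monic gcd p−10.

p−10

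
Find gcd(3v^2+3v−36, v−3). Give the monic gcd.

Repeated division with remainder:
  3v^2+3v−36 = (3v+12)(v−3) + (0)
The last nonzero remainder v−3 is already monic.

v−3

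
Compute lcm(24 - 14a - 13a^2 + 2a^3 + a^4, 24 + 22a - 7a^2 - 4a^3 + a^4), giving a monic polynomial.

By polynomial division,
  a^4 + 2a^3 - 13a^2 - 14a + 24 = (a^4 - 4a^3 - 7a^2 + 22a + 24) + (6a^3 - 6a^2 - 36a)
  a^4 - 4a^3 - 7a^2 + 22a + 24 = ((1/6)a - 1/2)(6a^3 - 6a^2 - 36a) + (-4a^2 + 4a + 24)
  6a^3 - 6a^2 - 36a = (-(3/2)a)(-4a^2 + 4a + 24) + (0)
Last nonzero remainder: -4a^2 + 4a + 24. Dividing through by -4 gives the monic gcd a^2 - a - 6.
Then lcm(f, g) = f·g / gcd(f, g); expanding and making the result monic gives the answer.

-96 - 16a + 118a^2 + 17a^3 - 23a^4 - a^5 + a^6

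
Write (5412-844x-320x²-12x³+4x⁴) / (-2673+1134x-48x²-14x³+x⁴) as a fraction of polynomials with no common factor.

(164+44x+4x²)/(-81+x²)

By polynomial division,
  4x⁴-12x³-320x²-844x+5412 = (4)(x⁴-14x³-48x²+1134x-2673) + (44x³-128x²-5380x+16104)
  x⁴-14x³-48x²+1134x-2673 = ((1/44)x-61/242)(44x³-128x²-5380x+16104) + ((5083/121)x²-(71162/121)x+15249/11)
  44x³-128x²-5380x+16104 = ((5324/5083)x+59048/5083)((5083/121)x²-(71162/121)x+15249/11) + (0)
Last nonzero remainder: (5083/121)x²-(71162/121)x+15249/11. Dividing through by 5083/121 gives the monic gcd x²-14x+33.
Cancel x²-14x+33 from numerator and denominator to get the reduced form.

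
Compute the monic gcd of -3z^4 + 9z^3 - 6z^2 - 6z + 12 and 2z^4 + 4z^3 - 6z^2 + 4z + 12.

By polynomial division,
  -3z^4 + 9z^3 - 6z^2 - 6z + 12 = (-3/2)(2z^4 + 4z^3 - 6z^2 + 4z + 12) + (15z^3 - 15z^2 + 30)
  2z^4 + 4z^3 - 6z^2 + 4z + 12 = ((2/15)z + 2/5)(15z^3 - 15z^2 + 30) + (0)
Last nonzero remainder: 15z^3 - 15z^2 + 30. Dividing through by 15 gives the monic gcd z^3 - z^2 + 2.

z^3 - z^2 + 2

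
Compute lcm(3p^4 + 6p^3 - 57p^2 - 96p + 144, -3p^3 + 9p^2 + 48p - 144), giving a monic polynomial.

p^5 - p^4 - 25p^3 + 25p^2 + 144p - 144

Repeated division with remainder:
  3p^4 + 6p^3 - 57p^2 - 96p + 144 = (-p - 5)(-3p^3 + 9p^2 + 48p - 144) + (36p^2 - 576)
  -3p^3 + 9p^2 + 48p - 144 = (-(1/12)p + 1/4)(36p^2 - 576) + (0)
Last nonzero remainder: 36p^2 - 576. Dividing through by 36 gives the monic gcd p^2 - 16.
Then lcm(f, g) = f·g / gcd(f, g); expanding and making the result monic gives the answer.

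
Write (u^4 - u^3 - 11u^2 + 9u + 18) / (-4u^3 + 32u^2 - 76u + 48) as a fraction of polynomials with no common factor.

By polynomial division,
  u^4 - u^3 - 11u^2 + 9u + 18 = (-(1/4)u - 7/4)(-4u^3 + 32u^2 - 76u + 48) + (26u^2 - 112u + 102)
  -4u^3 + 32u^2 - 76u + 48 = (-(2/13)u + 96/169)(26u^2 - 112u + 102) + ((560/169)u - 1680/169)
  26u^2 - 112u + 102 = ((2197/280)u - 2873/280)((560/169)u - 1680/169) + (0)
Last nonzero remainder: (560/169)u - 1680/169. Dividing through by 560/169 gives the monic gcd u - 3.
Cancel u - 3 from numerator and denominator to get the reduced form.

(-u^3 - 2u^2 + 5u + 6)/(4u^2 - 20u + 16)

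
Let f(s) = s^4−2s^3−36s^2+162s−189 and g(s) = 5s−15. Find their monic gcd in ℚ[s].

Euclidean algorithm in ℚ[s]:
  s^4−2s^3−36s^2+162s−189 = ((1/5)s^3+(1/5)s^2−(33/5)s+63/5)(5s−15) + (0)
Last nonzero remainder: 5s−15. Dividing through by 5 gives the monic gcd s−3.

s−3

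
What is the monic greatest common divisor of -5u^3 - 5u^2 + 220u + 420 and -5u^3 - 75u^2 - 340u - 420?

u^2 + 8u + 12

Apply the Euclidean algorithm:
  -5u^3 - 5u^2 + 220u + 420 = (-5u^3 - 75u^2 - 340u - 420) + (70u^2 + 560u + 840)
  -5u^3 - 75u^2 - 340u - 420 = (-(1/14)u - 1/2)(70u^2 + 560u + 840) + (0)
Last nonzero remainder: 70u^2 + 560u + 840. Dividing through by 70 gives the monic gcd u^2 + 8u + 12.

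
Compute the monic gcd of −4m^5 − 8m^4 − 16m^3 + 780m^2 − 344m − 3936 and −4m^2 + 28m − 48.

Euclidean algorithm in ℚ[m]:
  −4m^5 − 8m^4 − 16m^3 + 780m^2 − 344m − 3936 = (m^3 + 9m^2 + 55m + 82)(−4m^2 + 28m − 48) + (0)
Last nonzero remainder: −4m^2 + 28m − 48. Dividing through by −4 gives the monic gcd m^2 − 7m + 12.

m^2 − 7m + 12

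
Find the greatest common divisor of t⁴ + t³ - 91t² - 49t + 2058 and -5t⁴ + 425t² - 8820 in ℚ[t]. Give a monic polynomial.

t³ - 6t² - 49t + 294

Euclidean algorithm in ℚ[t]:
  t⁴ + t³ - 91t² - 49t + 2058 = (-1/5)(-5t⁴ + 425t² - 8820) + (t³ - 6t² - 49t + 294)
  -5t⁴ + 425t² - 8820 = (-5t - 30)(t³ - 6t² - 49t + 294) + (0)
The last nonzero remainder t³ - 6t² - 49t + 294 is already monic.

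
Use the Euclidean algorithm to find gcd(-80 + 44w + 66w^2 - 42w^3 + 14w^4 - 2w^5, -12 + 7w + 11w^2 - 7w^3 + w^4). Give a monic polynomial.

Euclidean algorithm in ℚ[w]:
  -2w^5 + 14w^4 - 42w^3 + 66w^2 + 44w - 80 = (-2w)(w^4 - 7w^3 + 11w^2 + 7w - 12) + (-20w^3 + 80w^2 + 20w - 80)
  w^4 - 7w^3 + 11w^2 + 7w - 12 = (-(1/20)w + 3/20)(-20w^3 + 80w^2 + 20w - 80) + (0)
Last nonzero remainder: -20w^3 + 80w^2 + 20w - 80. Dividing through by -20 gives the monic gcd w^3 - 4w^2 - w + 4.

4 - w - 4w^2 + w^3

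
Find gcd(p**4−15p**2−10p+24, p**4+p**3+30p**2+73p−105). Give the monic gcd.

p**2+2p−3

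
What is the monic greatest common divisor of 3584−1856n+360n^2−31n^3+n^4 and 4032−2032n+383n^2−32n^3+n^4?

Repeated division with remainder:
  n^4−31n^3+360n^2−1856n+3584 = (n^4−32n^3+383n^2−2032n+4032) + (n^3−23n^2+176n−448)
  n^4−32n^3+383n^2−2032n+4032 = (n−9)(n^3−23n^2+176n−448) + (0)
The last nonzero remainder n^3−23n^2+176n−448 is already monic.

−448+176n−23n^2+n^3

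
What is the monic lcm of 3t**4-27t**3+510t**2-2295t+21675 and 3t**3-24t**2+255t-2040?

By polynomial division,
  3t**4-27t**3+510t**2-2295t+21675 = (t-1)(3t**3-24t**2+255t-2040) + (231t**2+19635)
  3t**3-24t**2+255t-2040 = ((1/77)t-8/77)(231t**2+19635) + (0)
Last nonzero remainder: 231t**2+19635. Dividing through by 231 gives the monic gcd t**2+85.
Then lcm(f, g) = f·g / gcd(f, g); expanding and making the result monic gives the answer.

t**5-17t**4+242t**3-2125t**2+13345t-57800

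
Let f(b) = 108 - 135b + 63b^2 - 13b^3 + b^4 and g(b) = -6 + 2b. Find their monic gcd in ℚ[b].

By polynomial division,
  b^4 - 13b^3 + 63b^2 - 135b + 108 = ((1/2)b^3 - 5b^2 + (33/2)b - 18)(2b - 6) + (0)
Last nonzero remainder: 2b - 6. Dividing through by 2 gives the monic gcd b - 3.

-3 + b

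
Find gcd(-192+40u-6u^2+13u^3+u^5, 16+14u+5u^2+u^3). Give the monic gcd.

8+3u+u^2

Apply the Euclidean algorithm:
  u^5+13u^3-6u^2+40u-192 = (u^2-5u+24)(u^3+5u^2+14u+16) + (-72u^2-216u-576)
  u^3+5u^2+14u+16 = (-(1/72)u-1/36)(-72u^2-216u-576) + (0)
Last nonzero remainder: -72u^2-216u-576. Dividing through by -72 gives the monic gcd u^2+3u+8.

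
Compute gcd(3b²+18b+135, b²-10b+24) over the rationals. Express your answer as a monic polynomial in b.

1

Apply the Euclidean algorithm:
  3b²+18b+135 = (3)(b²-10b+24) + (48b+63)
  b²-10b+24 = ((1/48)b-181/768)(48b+63) + (9945/256)
  48b+63 = ((4096/3315)b+1792/1105)(9945/256) + (0)
The last nonzero remainder is the constant 9945/256, so the polynomials are coprime and gcd = 1.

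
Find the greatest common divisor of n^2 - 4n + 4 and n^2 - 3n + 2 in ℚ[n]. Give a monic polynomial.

Repeated division with remainder:
  n^2 - 4n + 4 = (n^2 - 3n + 2) + (-n + 2)
  n^2 - 3n + 2 = (-n + 1)(-n + 2) + (0)
Last nonzero remainder: -n + 2. Dividing through by -1 gives the monic gcd n - 2.

n - 2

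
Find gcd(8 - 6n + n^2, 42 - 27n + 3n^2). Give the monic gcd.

-2 + n

Repeated division with remainder:
  n^2 - 6n + 8 = (1/3)(3n^2 - 27n + 42) + (3n - 6)
  3n^2 - 27n + 42 = (n - 7)(3n - 6) + (0)
Last nonzero remainder: 3n - 6. Dividing through by 3 gives the monic gcd n - 2.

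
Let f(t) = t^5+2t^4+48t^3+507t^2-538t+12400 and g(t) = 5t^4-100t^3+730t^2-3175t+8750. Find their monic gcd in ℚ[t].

Repeated division with remainder:
  t^5+2t^4+48t^3+507t^2-538t+12400 = ((1/5)t+22/5)(5t^4-100t^3+730t^2-3175t+8750) + (342t^3-2070t^2+11682t-26100)
  5t^4-100t^3+730t^2-3175t+8750 = ((5/342)t-1325/6498)(342t^3-2070t^2+11682t-26100) + ((49500/361)t^2-(148500/361)t+1237500/361)
  342t^3-2070t^2+11682t-26100 = ((6859/2750)t-10469/1375)((49500/361)t^2-(148500/361)t+1237500/361) + (0)
Last nonzero remainder: (49500/361)t^2-(148500/361)t+1237500/361. Dividing through by 49500/361 gives the monic gcd t^2-3t+25.

t^2-3t+25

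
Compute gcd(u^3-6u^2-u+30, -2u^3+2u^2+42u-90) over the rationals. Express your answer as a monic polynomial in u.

u-3

Apply the Euclidean algorithm:
  u^3-6u^2-u+30 = (-1/2)(-2u^3+2u^2+42u-90) + (-5u^2+20u-15)
  -2u^3+2u^2+42u-90 = ((2/5)u+6/5)(-5u^2+20u-15) + (24u-72)
  -5u^2+20u-15 = (-(5/24)u+5/24)(24u-72) + (0)
Last nonzero remainder: 24u-72. Dividing through by 24 gives the monic gcd u-3.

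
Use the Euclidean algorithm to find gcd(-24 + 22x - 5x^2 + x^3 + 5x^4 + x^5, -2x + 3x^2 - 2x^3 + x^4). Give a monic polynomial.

By polynomial division,
  x^5 + 5x^4 + x^3 - 5x^2 + 22x - 24 = (x + 7)(x^4 - 2x^3 + 3x^2 - 2x) + (12x^3 - 24x^2 + 36x - 24)
  x^4 - 2x^3 + 3x^2 - 2x = ((1/12)x)(12x^3 - 24x^2 + 36x - 24) + (0)
Last nonzero remainder: 12x^3 - 24x^2 + 36x - 24. Dividing through by 12 gives the monic gcd x^3 - 2x^2 + 3x - 2.

-2 + 3x - 2x^2 + x^3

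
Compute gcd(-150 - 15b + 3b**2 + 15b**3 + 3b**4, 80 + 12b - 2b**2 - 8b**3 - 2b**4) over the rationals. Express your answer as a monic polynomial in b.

-10 + b + b**3

Euclidean algorithm in ℚ[b]:
  3b**4 + 15b**3 + 3b**2 - 15b - 150 = (-3/2)(-2b**4 - 8b**3 - 2b**2 + 12b + 80) + (3b**3 + 3b - 30)
  -2b**4 - 8b**3 - 2b**2 + 12b + 80 = (-(2/3)b - 8/3)(3b**3 + 3b - 30) + (0)
Last nonzero remainder: 3b**3 + 3b - 30. Dividing through by 3 gives the monic gcd b**3 + b - 10.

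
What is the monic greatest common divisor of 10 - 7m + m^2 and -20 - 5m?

By polynomial division,
  m^2 - 7m + 10 = (-(1/5)m + 11/5)(-5m - 20) + (54)
  -5m - 20 = (-(5/54)m - 10/27)(54) + (0)
The last nonzero remainder is the constant 54, so the polynomials are coprime and gcd = 1.

1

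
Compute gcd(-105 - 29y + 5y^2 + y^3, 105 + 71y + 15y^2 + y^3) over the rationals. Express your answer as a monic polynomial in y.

21 + 10y + y^2

Apply the Euclidean algorithm:
  y^3 + 5y^2 - 29y - 105 = (y^3 + 15y^2 + 71y + 105) + (-10y^2 - 100y - 210)
  y^3 + 15y^2 + 71y + 105 = (-(1/10)y - 1/2)(-10y^2 - 100y - 210) + (0)
Last nonzero remainder: -10y^2 - 100y - 210. Dividing through by -10 gives the monic gcd y^2 + 10y + 21.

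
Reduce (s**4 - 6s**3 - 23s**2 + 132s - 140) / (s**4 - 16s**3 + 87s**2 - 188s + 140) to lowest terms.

(s + 5)/(s - 5)

Euclidean algorithm in ℚ[s]:
  s**4 - 6s**3 - 23s**2 + 132s - 140 = (s**4 - 16s**3 + 87s**2 - 188s + 140) + (10s**3 - 110s**2 + 320s - 280)
  s**4 - 16s**3 + 87s**2 - 188s + 140 = ((1/10)s - 1/2)(10s**3 - 110s**2 + 320s - 280) + (0)
Last nonzero remainder: 10s**3 - 110s**2 + 320s - 280. Dividing through by 10 gives the monic gcd s**3 - 11s**2 + 32s - 28.
Cancel s**3 - 11s**2 + 32s - 28 from numerator and denominator to get the reduced form.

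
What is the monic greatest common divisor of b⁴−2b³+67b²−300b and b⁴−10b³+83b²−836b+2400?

Euclidean algorithm in ℚ[b]:
  b⁴−2b³+67b²−300b = (b⁴−10b³+83b²−836b+2400) + (8b³−16b²+536b−2400)
  b⁴−10b³+83b²−836b+2400 = ((1/8)b−1)(8b³−16b²+536b−2400) + (0)
Last nonzero remainder: 8b³−16b²+536b−2400. Dividing through by 8 gives the monic gcd b³−2b²+67b−300.

b³−2b²+67b−300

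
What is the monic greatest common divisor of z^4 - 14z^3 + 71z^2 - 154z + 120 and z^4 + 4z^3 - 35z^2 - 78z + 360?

By polynomial division,
  z^4 - 14z^3 + 71z^2 - 154z + 120 = (z^4 + 4z^3 - 35z^2 - 78z + 360) + (-18z^3 + 106z^2 - 76z - 240)
  z^4 + 4z^3 - 35z^2 - 78z + 360 = (-(1/18)z - 89/162)(-18z^3 + 106z^2 - 76z - 240) + ((1540/81)z^2 - (10780/81)z + 6160/27)
  -18z^3 + 106z^2 - 76z - 240 = (-(729/770)z - 81/77)((1540/81)z^2 - (10780/81)z + 6160/27) + (0)
Last nonzero remainder: (1540/81)z^2 - (10780/81)z + 6160/27. Dividing through by 1540/81 gives the monic gcd z^2 - 7z + 12.

z^2 - 7z + 12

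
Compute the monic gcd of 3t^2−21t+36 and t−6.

By polynomial division,
  3t^2−21t+36 = (3t−3)(t−6) + (18)
  t−6 = ((1/18)t−1/3)(18) + (0)
The last nonzero remainder is the constant 18, so the polynomials are coprime and gcd = 1.

1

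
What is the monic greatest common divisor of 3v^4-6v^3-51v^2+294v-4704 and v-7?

Apply the Euclidean algorithm:
  3v^4-6v^3-51v^2+294v-4704 = (3v^3+15v^2+54v+672)(v-7) + (0)
The last nonzero remainder v-7 is already monic.

v-7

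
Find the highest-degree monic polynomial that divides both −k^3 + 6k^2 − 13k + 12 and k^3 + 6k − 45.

k − 3

By polynomial division,
  −k^3 + 6k^2 − 13k + 12 = (−1)(k^3 + 6k − 45) + (6k^2 − 7k − 33)
  k^3 + 6k − 45 = ((1/6)k + 7/36)(6k^2 − 7k − 33) + ((463/36)k − 463/12)
  6k^2 − 7k − 33 = ((216/463)k + 396/463)((463/36)k − 463/12) + (0)
Last nonzero remainder: (463/36)k − 463/12. Dividing through by 463/36 gives the monic gcd k − 3.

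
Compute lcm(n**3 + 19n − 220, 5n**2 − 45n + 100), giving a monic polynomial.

Euclidean algorithm in ℚ[n]:
  n**3 + 19n − 220 = ((1/5)n + 9/5)(5n**2 − 45n + 100) + (80n − 400)
  5n**2 − 45n + 100 = ((1/16)n − 1/4)(80n − 400) + (0)
Last nonzero remainder: 80n − 400. Dividing through by 80 gives the monic gcd n − 5.
Then lcm(f, g) = f·g / gcd(f, g); expanding and making the result monic gives the answer.

n**4 − 4n**3 + 19n**2 − 296n + 880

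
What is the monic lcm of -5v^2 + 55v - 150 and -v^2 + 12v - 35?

v^3 - 18v^2 + 107v - 210

Apply the Euclidean algorithm:
  -5v^2 + 55v - 150 = (5)(-v^2 + 12v - 35) + (-5v + 25)
  -v^2 + 12v - 35 = ((1/5)v - 7/5)(-5v + 25) + (0)
Last nonzero remainder: -5v + 25. Dividing through by -5 gives the monic gcd v - 5.
Then lcm(f, g) = f·g / gcd(f, g); expanding and making the result monic gives the answer.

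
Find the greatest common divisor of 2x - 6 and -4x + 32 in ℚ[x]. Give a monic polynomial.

1

Euclidean algorithm in ℚ[x]:
  2x - 6 = (-1/2)(-4x + 32) + (10)
  -4x + 32 = (-(2/5)x + 16/5)(10) + (0)
The last nonzero remainder is the constant 10, so the polynomials are coprime and gcd = 1.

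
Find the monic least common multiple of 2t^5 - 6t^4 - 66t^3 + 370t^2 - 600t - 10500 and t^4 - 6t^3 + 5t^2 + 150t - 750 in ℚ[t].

Repeated division with remainder:
  2t^5 - 6t^4 - 66t^3 + 370t^2 - 600t - 10500 = (2t + 6)(t^4 - 6t^3 + 5t^2 + 150t - 750) + (-40t^3 + 40t^2 - 6000)
  t^4 - 6t^3 + 5t^2 + 150t - 750 = (-(1/40)t + 1/8)(-40t^3 + 40t^2 - 6000) + (0)
Last nonzero remainder: -40t^3 + 40t^2 - 6000. Dividing through by -40 gives the monic gcd t^3 - t^2 + 150.
Then lcm(f, g) = f·g / gcd(f, g); expanding and making the result monic gives the answer.

t^6 - 8t^5 - 18t^4 + 350t^3 - 1225t^2 - 3750t + 26250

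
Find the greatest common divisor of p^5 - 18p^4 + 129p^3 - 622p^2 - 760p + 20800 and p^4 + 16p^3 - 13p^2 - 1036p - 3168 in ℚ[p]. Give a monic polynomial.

p^2 - 4p - 32

By polynomial division,
  p^5 - 18p^4 + 129p^3 - 622p^2 - 760p + 20800 = (p - 34)(p^4 + 16p^3 - 13p^2 - 1036p - 3168) + (686p^3 - 28p^2 - 32816p - 86912)
  p^4 + 16p^3 - 13p^2 - 1036p - 3168 = ((1/686)p + 393/16807)(686p^3 - 28p^2 - 32816p - 86912) + ((85215/2401)p^2 - (340860/2401)p - 2726880/2401)
  686p^3 - 28p^2 - 32816p - 86912 = ((1647086/85215)p + 6521116/85215)((85215/2401)p^2 - (340860/2401)p - 2726880/2401) + (0)
Last nonzero remainder: (85215/2401)p^2 - (340860/2401)p - 2726880/2401. Dividing through by 85215/2401 gives the monic gcd p^2 - 4p - 32.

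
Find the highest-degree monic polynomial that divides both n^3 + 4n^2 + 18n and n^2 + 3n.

n

Repeated division with remainder:
  n^3 + 4n^2 + 18n = (n + 1)(n^2 + 3n) + (15n)
  n^2 + 3n = ((1/15)n + 1/5)(15n) + (0)
Last nonzero remainder: 15n. Dividing through by 15 gives the monic gcd n.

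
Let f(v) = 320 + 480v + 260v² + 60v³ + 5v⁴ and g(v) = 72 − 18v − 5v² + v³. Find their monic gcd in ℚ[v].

4 + v

Repeated division with remainder:
  5v⁴ + 60v³ + 260v² + 480v + 320 = (5v + 85)(v³ − 5v² − 18v + 72) + (775v² + 1650v − 5800)
  v³ − 5v² − 18v + 72 = ((1/775)v − 221/24025)(775v² + 1650v − 5800) + ((4480/961)v + 17920/961)
  775v² + 1650v − 5800 = ((148955/896)v − 139345/448)((4480/961)v + 17920/961) + (0)
Last nonzero remainder: (4480/961)v + 17920/961. Dividing through by 4480/961 gives the monic gcd v + 4.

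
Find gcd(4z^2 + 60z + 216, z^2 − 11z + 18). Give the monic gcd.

Apply the Euclidean algorithm:
  4z^2 + 60z + 216 = (4)(z^2 − 11z + 18) + (104z + 144)
  z^2 − 11z + 18 = ((1/104)z − 161/1352)(104z + 144) + (5940/169)
  104z + 144 = ((4394/1485)z + 676/165)(5940/169) + (0)
The last nonzero remainder is the constant 5940/169, so the polynomials are coprime and gcd = 1.

1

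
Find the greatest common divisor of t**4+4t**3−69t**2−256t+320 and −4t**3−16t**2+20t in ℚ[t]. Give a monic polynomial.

t**2+4t−5

Repeated division with remainder:
  t**4+4t**3−69t**2−256t+320 = (−(1/4)t)(−4t**3−16t**2+20t) + (−64t**2−256t+320)
  −4t**3−16t**2+20t = ((1/16)t)(−64t**2−256t+320) + (0)
Last nonzero remainder: −64t**2−256t+320. Dividing through by −64 gives the monic gcd t**2+4t−5.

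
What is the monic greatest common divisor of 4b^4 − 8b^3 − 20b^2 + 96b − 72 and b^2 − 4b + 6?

b^2 − 4b + 6

Euclidean algorithm in ℚ[b]:
  4b^4 − 8b^3 − 20b^2 + 96b − 72 = (4b^2 + 8b − 12)(b^2 − 4b + 6) + (0)
The last nonzero remainder b^2 − 4b + 6 is already monic.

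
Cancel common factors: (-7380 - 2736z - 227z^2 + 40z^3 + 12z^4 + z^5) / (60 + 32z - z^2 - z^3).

(-246 - 83z - 13z^2 - z^3)/(2 + z)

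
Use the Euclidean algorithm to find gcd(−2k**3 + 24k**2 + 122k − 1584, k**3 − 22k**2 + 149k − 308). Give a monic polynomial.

Apply the Euclidean algorithm:
  −2k**3 + 24k**2 + 122k − 1584 = (−2)(k**3 − 22k**2 + 149k − 308) + (−20k**2 + 420k − 2200)
  k**3 − 22k**2 + 149k − 308 = (−(1/20)k + 1/20)(−20k**2 + 420k − 2200) + (18k − 198)
  −20k**2 + 420k − 2200 = (−(10/9)k + 100/9)(18k − 198) + (0)
Last nonzero remainder: 18k − 198. Dividing through by 18 gives the monic gcd k − 11.

k − 11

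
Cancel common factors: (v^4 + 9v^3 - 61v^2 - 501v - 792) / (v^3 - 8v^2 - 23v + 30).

(v^3 + 6v^2 - 79v - 264)/(v^2 - 11v + 10)

Apply the Euclidean algorithm:
  v^4 + 9v^3 - 61v^2 - 501v - 792 = (v + 17)(v^3 - 8v^2 - 23v + 30) + (98v^2 - 140v - 1302)
  v^3 - 8v^2 - 23v + 30 = ((1/98)v - 23/343)(98v^2 - 140v - 1302) + (-(936/49)v - 2808/49)
  98v^2 - 140v - 1302 = (-(2401/468)v + 10633/468)(-(936/49)v - 2808/49) + (0)
Last nonzero remainder: -(936/49)v - 2808/49. Dividing through by -936/49 gives the monic gcd v + 3.
Cancel v + 3 from numerator and denominator to get the reduced form.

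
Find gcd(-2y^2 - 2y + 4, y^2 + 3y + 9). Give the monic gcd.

1

By polynomial division,
  -2y^2 - 2y + 4 = (-2)(y^2 + 3y + 9) + (4y + 22)
  y^2 + 3y + 9 = ((1/4)y - 5/8)(4y + 22) + (91/4)
  4y + 22 = ((16/91)y + 88/91)(91/4) + (0)
The last nonzero remainder is the constant 91/4, so the polynomials are coprime and gcd = 1.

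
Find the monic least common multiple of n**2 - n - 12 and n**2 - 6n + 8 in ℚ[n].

n**3 - 3n**2 - 10n + 24

Repeated division with remainder:
  n**2 - n - 12 = (n**2 - 6n + 8) + (5n - 20)
  n**2 - 6n + 8 = ((1/5)n - 2/5)(5n - 20) + (0)
Last nonzero remainder: 5n - 20. Dividing through by 5 gives the monic gcd n - 4.
Then lcm(f, g) = f·g / gcd(f, g); expanding and making the result monic gives the answer.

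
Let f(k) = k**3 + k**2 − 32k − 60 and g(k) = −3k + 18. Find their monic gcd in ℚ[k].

k − 6

Euclidean algorithm in ℚ[k]:
  k**3 + k**2 − 32k − 60 = (−(1/3)k**2 − (7/3)k − 10/3)(−3k + 18) + (0)
Last nonzero remainder: −3k + 18. Dividing through by −3 gives the monic gcd k − 6.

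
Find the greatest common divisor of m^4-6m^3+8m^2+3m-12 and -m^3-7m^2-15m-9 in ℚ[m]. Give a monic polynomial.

m+1

Euclidean algorithm in ℚ[m]:
  m^4-6m^3+8m^2+3m-12 = (-m+13)(-m^3-7m^2-15m-9) + (84m^2+189m+105)
  -m^3-7m^2-15m-9 = (-(1/84)m-19/336)(84m^2+189m+105) + (-(49/16)m-49/16)
  84m^2+189m+105 = (-(192/7)m-240/7)(-(49/16)m-49/16) + (0)
Last nonzero remainder: -(49/16)m-49/16. Dividing through by -49/16 gives the monic gcd m+1.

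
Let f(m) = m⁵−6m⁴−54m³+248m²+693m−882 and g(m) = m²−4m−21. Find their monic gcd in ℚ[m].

Euclidean algorithm in ℚ[m]:
  m⁵−6m⁴−54m³+248m²+693m−882 = (m³−2m²−41m+42)(m²−4m−21) + (0)
The last nonzero remainder m²−4m−21 is already monic.

m²−4m−21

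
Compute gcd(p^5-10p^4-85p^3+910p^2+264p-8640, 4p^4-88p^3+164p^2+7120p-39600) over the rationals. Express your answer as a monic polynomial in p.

Apply the Euclidean algorithm:
  p^5-10p^4-85p^3+910p^2+264p-8640 = ((1/4)p+3)(4p^4-88p^3+164p^2+7120p-39600) + (138p^3-1362p^2-11196p+110160)
  4p^4-88p^3+164p^2+7120p-39600 = ((2/69)p-186/529)(138p^3-1362p^2-11196p+110160) + ((5096/529)p^2-(5096/529)p-458640/529)
  138p^3-1362p^2-11196p+110160 = ((36501/2548)p-80937/637)((5096/529)p^2-(5096/529)p-458640/529) + (0)
Last nonzero remainder: (5096/529)p^2-(5096/529)p-458640/529. Dividing through by 5096/529 gives the monic gcd p^2-p-90.

p^2-p-90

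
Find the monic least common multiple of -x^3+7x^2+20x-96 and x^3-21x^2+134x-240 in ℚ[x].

Apply the Euclidean algorithm:
  -x^3+7x^2+20x-96 = (-1)(x^3-21x^2+134x-240) + (-14x^2+154x-336)
  x^3-21x^2+134x-240 = (-(1/14)x+5/7)(-14x^2+154x-336) + (0)
Last nonzero remainder: -14x^2+154x-336. Dividing through by -14 gives the monic gcd x^2-11x+24.
Then lcm(f, g) = f·g / gcd(f, g); expanding and making the result monic gives the answer.

x^4-17x^3+50x^2+296x-960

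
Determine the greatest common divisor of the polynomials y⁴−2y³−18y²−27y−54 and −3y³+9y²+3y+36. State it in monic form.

Repeated division with remainder:
  y⁴−2y³−18y²−27y−54 = (−(1/3)y−1/3)(−3y³+9y²+3y+36) + (−14y²−14y−42)
  −3y³+9y²+3y+36 = ((3/14)y−6/7)(−14y²−14y−42) + (0)
Last nonzero remainder: −14y²−14y−42. Dividing through by −14 gives the monic gcd y²+y+3.

y²+y+3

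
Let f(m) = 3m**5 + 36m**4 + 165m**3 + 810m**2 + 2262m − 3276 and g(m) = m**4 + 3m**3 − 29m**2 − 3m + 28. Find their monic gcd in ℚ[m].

By polynomial division,
  3m**5 + 36m**4 + 165m**3 + 810m**2 + 2262m − 3276 = (3m + 27)(m**4 + 3m**3 − 29m**2 − 3m + 28) + (171m**3 + 1602m**2 + 2259m − 4032)
  m**4 + 3m**3 − 29m**2 − 3m + 28 = ((1/171)m − 121/3249)(171m**3 + 1602m**2 + 2259m − 4032) + ((6300/361)m**2 + (37800/361)m − 44100/361)
  171m**3 + 1602m**2 + 2259m − 4032 = ((6859/700)m + 5776/175)((6300/361)m**2 + (37800/361)m − 44100/361) + (0)
Last nonzero remainder: (6300/361)m**2 + (37800/361)m − 44100/361. Dividing through by 6300/361 gives the monic gcd m**2 + 6m − 7.

m**2 + 6m − 7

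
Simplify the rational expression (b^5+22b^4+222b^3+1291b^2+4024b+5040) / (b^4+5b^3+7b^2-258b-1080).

Euclidean algorithm in ℚ[b]:
  b^5+22b^4+222b^3+1291b^2+4024b+5040 = (b+17)(b^4+5b^3+7b^2-258b-1080) + (130b^3+1430b^2+9490b+23400)
  b^4+5b^3+7b^2-258b-1080 = ((1/130)b-3/65)(130b^3+1430b^2+9490b+23400) + (0)
Last nonzero remainder: 130b^3+1430b^2+9490b+23400. Dividing through by 130 gives the monic gcd b^3+11b^2+73b+180.
Cancel b^3+11b^2+73b+180 from numerator and denominator to get the reduced form.

(b^2+11b+28)/(b-6)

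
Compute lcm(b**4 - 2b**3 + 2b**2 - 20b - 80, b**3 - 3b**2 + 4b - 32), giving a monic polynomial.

b**6 - b**5 + 8b**4 - 34b**3 - 84b**2 - 240b - 640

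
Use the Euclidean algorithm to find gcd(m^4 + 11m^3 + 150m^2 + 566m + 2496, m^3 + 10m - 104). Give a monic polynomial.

m^2 + 4m + 26

Euclidean algorithm in ℚ[m]:
  m^4 + 11m^3 + 150m^2 + 566m + 2496 = (m + 11)(m^3 + 10m - 104) + (140m^2 + 560m + 3640)
  m^3 + 10m - 104 = ((1/140)m - 1/35)(140m^2 + 560m + 3640) + (0)
Last nonzero remainder: 140m^2 + 560m + 3640. Dividing through by 140 gives the monic gcd m^2 + 4m + 26.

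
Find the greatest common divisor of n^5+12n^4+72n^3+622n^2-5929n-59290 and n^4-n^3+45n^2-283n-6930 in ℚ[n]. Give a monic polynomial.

n^3+8n^2+117n+770

By polynomial division,
  n^5+12n^4+72n^3+622n^2-5929n-59290 = (n+13)(n^4-n^3+45n^2-283n-6930) + (40n^3+320n^2+4680n+30800)
  n^4-n^3+45n^2-283n-6930 = ((1/40)n-9/40)(40n^3+320n^2+4680n+30800) + (0)
Last nonzero remainder: 40n^3+320n^2+4680n+30800. Dividing through by 40 gives the monic gcd n^3+8n^2+117n+770.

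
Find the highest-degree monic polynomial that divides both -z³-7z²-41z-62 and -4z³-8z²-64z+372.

Repeated division with remainder:
  -z³-7z²-41z-62 = (1/4)(-4z³-8z²-64z+372) + (-5z²-25z-155)
  -4z³-8z²-64z+372 = ((4/5)z-12/5)(-5z²-25z-155) + (0)
Last nonzero remainder: -5z²-25z-155. Dividing through by -5 gives the monic gcd z²+5z+31.

z²+5z+31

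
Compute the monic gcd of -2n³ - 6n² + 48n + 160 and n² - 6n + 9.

1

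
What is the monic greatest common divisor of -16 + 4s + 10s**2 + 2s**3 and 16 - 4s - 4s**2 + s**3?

2 + s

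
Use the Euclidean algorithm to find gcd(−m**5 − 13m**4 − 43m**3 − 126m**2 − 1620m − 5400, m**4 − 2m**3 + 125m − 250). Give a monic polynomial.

Repeated division with remainder:
  −m**5 − 13m**4 − 43m**3 − 126m**2 − 1620m − 5400 = (−m − 15)(m**4 − 2m**3 + 125m − 250) + (−73m**3 − m**2 + 5m − 9150)
  m**4 − 2m**3 + 125m − 250 = (−(1/73)m + 147/5329)(−73m**3 − m**2 + 5m − 9150) + ((512/5329)m**2 − (2560/5329)m + 12800/5329)
  −73m**3 − m**2 + 5m − 9150 = (−(389017/512)m − 975207/256)((512/5329)m**2 − (2560/5329)m + 12800/5329) + (0)
Last nonzero remainder: (512/5329)m**2 − (2560/5329)m + 12800/5329. Dividing through by 512/5329 gives the monic gcd m**2 − 5m + 25.

m**2 − 5m + 25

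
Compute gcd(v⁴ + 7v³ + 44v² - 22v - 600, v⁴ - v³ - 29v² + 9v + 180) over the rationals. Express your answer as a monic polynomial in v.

v² + v - 12

Euclidean algorithm in ℚ[v]:
  v⁴ + 7v³ + 44v² - 22v - 600 = (v⁴ - v³ - 29v² + 9v + 180) + (8v³ + 73v² - 31v - 780)
  v⁴ - v³ - 29v² + 9v + 180 = ((1/8)v - 81/64)(8v³ + 73v² - 31v - 780) + ((4305/64)v² + (4305/64)v - 12915/16)
  8v³ + 73v² - 31v - 780 = ((512/4305)v + 832/861)((4305/64)v² + (4305/64)v - 12915/16) + (0)
Last nonzero remainder: (4305/64)v² + (4305/64)v - 12915/16. Dividing through by 4305/64 gives the monic gcd v² + v - 12.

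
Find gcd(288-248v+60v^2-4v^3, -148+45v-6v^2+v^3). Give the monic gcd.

By polynomial division,
  -4v^3+60v^2-248v+288 = (-4)(v^3-6v^2+45v-148) + (36v^2-68v-304)
  v^3-6v^2+45v-148 = ((1/36)v-37/324)(36v^2-68v-304) + ((3700/81)v-14800/81)
  36v^2-68v-304 = ((729/925)v+1539/925)((3700/81)v-14800/81) + (0)
Last nonzero remainder: (3700/81)v-14800/81. Dividing through by 3700/81 gives the monic gcd v-4.

-4+v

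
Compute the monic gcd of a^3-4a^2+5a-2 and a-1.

a-1

Repeated division with remainder:
  a^3-4a^2+5a-2 = (a^2-3a+2)(a-1) + (0)
The last nonzero remainder a-1 is already monic.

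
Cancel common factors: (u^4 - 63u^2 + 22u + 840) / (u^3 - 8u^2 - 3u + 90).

Apply the Euclidean algorithm:
  u^4 - 63u^2 + 22u + 840 = (u + 8)(u^3 - 8u^2 - 3u + 90) + (4u^2 - 44u + 120)
  u^3 - 8u^2 - 3u + 90 = ((1/4)u + 3/4)(4u^2 - 44u + 120) + (0)
Last nonzero remainder: 4u^2 - 44u + 120. Dividing through by 4 gives the monic gcd u^2 - 11u + 30.
Cancel u^2 - 11u + 30 from numerator and denominator to get the reduced form.

(u^2 + 11u + 28)/(u + 3)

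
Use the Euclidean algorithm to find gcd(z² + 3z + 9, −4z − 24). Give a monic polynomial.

1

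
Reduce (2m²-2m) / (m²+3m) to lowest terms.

Repeated division with remainder:
  2m²-2m = (2)(m²+3m) + (-8m)
  m²+3m = (-(1/8)m-3/8)(-8m) + (0)
Last nonzero remainder: -8m. Dividing through by -8 gives the monic gcd m.
Cancel m from numerator and denominator to get the reduced form.

(2m-2)/(m+3)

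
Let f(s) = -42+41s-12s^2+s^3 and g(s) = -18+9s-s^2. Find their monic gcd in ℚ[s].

-3+s

Apply the Euclidean algorithm:
  s^3-12s^2+41s-42 = (-s+3)(-s^2+9s-18) + (-4s+12)
  -s^2+9s-18 = ((1/4)s-3/2)(-4s+12) + (0)
Last nonzero remainder: -4s+12. Dividing through by -4 gives the monic gcd s-3.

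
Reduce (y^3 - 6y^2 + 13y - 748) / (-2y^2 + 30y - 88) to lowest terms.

(-y^2 - 5y - 68)/(2y - 8)

Apply the Euclidean algorithm:
  y^3 - 6y^2 + 13y - 748 = (-(1/2)y - 9/2)(-2y^2 + 30y - 88) + (104y - 1144)
  -2y^2 + 30y - 88 = (-(1/52)y + 1/13)(104y - 1144) + (0)
Last nonzero remainder: 104y - 1144. Dividing through by 104 gives the monic gcd y - 11.
Cancel y - 11 from numerator and denominator to get the reduced form.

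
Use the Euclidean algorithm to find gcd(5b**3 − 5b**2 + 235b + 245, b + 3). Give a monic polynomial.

Euclidean algorithm in ℚ[b]:
  5b**3 − 5b**2 + 235b + 245 = (5b**2 − 20b + 295)(b + 3) + (−640)
  b + 3 = (−(1/640)b − 3/640)(−640) + (0)
The last nonzero remainder is the constant −640, so the polynomials are coprime and gcd = 1.

1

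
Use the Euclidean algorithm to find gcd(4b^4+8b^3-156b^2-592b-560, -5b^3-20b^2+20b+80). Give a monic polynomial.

Repeated division with remainder:
  4b^4+8b^3-156b^2-592b-560 = (-(4/5)b+8/5)(-5b^3-20b^2+20b+80) + (-108b^2-560b-688)
  -5b^3-20b^2+20b+80 = ((5/108)b-40/729)(-108b^2-560b-688) + ((15400/729)b+30800/729)
  -108b^2-560b-688 = (-(19683/3850)b-31347/1925)((15400/729)b+30800/729) + (0)
Last nonzero remainder: (15400/729)b+30800/729. Dividing through by 15400/729 gives the monic gcd b+2.

b+2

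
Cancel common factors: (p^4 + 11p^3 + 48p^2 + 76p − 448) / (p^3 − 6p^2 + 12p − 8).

Apply the Euclidean algorithm:
  p^4 + 11p^3 + 48p^2 + 76p − 448 = (p + 17)(p^3 − 6p^2 + 12p − 8) + (138p^2 − 120p − 312)
  p^3 − 6p^2 + 12p − 8 = ((1/138)p − 59/1587)(138p^2 − 120p − 312) + ((5184/529)p − 10368/529)
  138p^2 − 120p − 312 = ((12167/864)p + 6877/432)((5184/529)p − 10368/529) + (0)
Last nonzero remainder: (5184/529)p − 10368/529. Dividing through by 5184/529 gives the monic gcd p − 2.
Cancel p − 2 from numerator and denominator to get the reduced form.

(p^3 + 13p^2 + 74p + 224)/(p^2 − 4p + 4)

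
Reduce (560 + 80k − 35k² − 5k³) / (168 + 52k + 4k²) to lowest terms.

(80 − 5k²)/(24 + 4k)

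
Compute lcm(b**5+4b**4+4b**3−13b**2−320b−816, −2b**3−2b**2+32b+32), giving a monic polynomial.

Apply the Euclidean algorithm:
  b**5+4b**4+4b**3−13b**2−320b−816 = (−(1/2)b**2−(3/2)b−17/2)(−2b**3−2b**2+32b+32) + (34b**2−544)
  −2b**3−2b**2+32b+32 = (−(1/17)b−1/17)(34b**2−544) + (0)
Last nonzero remainder: 34b**2−544. Dividing through by 34 gives the monic gcd b**2−16.
Then lcm(f, g) = f·g / gcd(f, g); expanding and making the result monic gives the answer.

b**6+5b**5+8b**4−9b**3−333b**2−1136b−816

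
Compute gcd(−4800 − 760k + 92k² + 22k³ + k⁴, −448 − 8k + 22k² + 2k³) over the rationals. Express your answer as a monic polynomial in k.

Repeated division with remainder:
  k⁴ + 22k³ + 92k² − 760k − 4800 = ((1/2)k + 11/2)(2k³ + 22k² − 8k − 448) + (−25k² − 492k − 2336)
  2k³ + 22k² − 8k − 448 = (−(2/25)k + 434/625)(−25k² − 492k − 2336) + ((91728/625)k + 733824/625)
  −25k² − 492k − 2336 = (−(15625/91728)k − 45625/22932)((91728/625)k + 733824/625) + (0)
Last nonzero remainder: (91728/625)k + 733824/625. Dividing through by 91728/625 gives the monic gcd k + 8.

8 + k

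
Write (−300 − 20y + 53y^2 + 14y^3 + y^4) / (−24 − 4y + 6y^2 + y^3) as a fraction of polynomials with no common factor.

Repeated division with remainder:
  y^4 + 14y^3 + 53y^2 − 20y − 300 = (y + 8)(y^3 + 6y^2 − 4y − 24) + (9y^2 + 36y − 108)
  y^3 + 6y^2 − 4y − 24 = ((1/9)y + 2/9)(9y^2 + 36y − 108) + (0)
Last nonzero remainder: 9y^2 + 36y − 108. Dividing through by 9 gives the monic gcd y^2 + 4y − 12.
Cancel y^2 + 4y − 12 from numerator and denominator to get the reduced form.

(25 + 10y + y^2)/(2 + y)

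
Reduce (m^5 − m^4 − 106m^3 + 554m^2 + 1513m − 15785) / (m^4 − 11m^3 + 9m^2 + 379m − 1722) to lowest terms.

(m^2 + 16m + 55)/(m + 6)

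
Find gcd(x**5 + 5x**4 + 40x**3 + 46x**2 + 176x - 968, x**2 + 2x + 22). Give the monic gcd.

Euclidean algorithm in ℚ[x]:
  x**5 + 5x**4 + 40x**3 + 46x**2 + 176x - 968 = (x**3 + 3x**2 + 12x - 44)(x**2 + 2x + 22) + (0)
The last nonzero remainder x**2 + 2x + 22 is already monic.

x**2 + 2x + 22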